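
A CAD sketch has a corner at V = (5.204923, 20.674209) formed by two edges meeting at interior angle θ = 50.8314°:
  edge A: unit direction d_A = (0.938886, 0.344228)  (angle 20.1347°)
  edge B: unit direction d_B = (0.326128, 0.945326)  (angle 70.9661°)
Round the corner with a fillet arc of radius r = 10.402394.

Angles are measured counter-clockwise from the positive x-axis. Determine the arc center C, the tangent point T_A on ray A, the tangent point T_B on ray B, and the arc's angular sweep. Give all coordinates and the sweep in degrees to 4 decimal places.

bisector direction at 45.5504° = (0.700282,0.713867)
center distance |VC| = r/sin(θ/2) = 10.402394/sin(25.4157°) = 24.237685
C = V + |VC|·bis = (22.1781,37.9767)
T_A = V + ((C−V)·d_A)·d_A = V + 21.8919·d_A = (25.7589,28.2100)
T_B = V + ((C−V)·d_B)·d_B = V + 21.8919·d_B = (12.3445,41.3692)
sweep = 180° − θ = 129.1686°

center=(22.1781,37.9767) T_A=(25.7589,28.2100) T_B=(12.3445,41.3692) sweep=129.1686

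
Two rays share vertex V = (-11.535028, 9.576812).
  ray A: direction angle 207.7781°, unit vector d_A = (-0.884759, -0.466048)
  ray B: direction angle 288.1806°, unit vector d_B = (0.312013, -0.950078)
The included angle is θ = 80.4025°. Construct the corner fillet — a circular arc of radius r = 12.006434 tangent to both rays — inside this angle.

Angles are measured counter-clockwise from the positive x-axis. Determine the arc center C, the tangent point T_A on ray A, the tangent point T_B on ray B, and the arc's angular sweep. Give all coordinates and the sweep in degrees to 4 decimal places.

bisector direction at 247.9793° = (-0.374941,-0.927049)
center distance |VC| = r/sin(θ/2) = 12.006434/sin(40.2013°) = 18.600947
C = V + |VC|·bis = (-18.5093,-7.6672)
T_A = V + ((C−V)·d_A)·d_A = V + 14.2071·d_A = (-24.1049,2.9556)
T_B = V + ((C−V)·d_B)·d_B = V + 14.2071·d_B = (-7.1022,-3.9210)
sweep = 180° − θ = 99.5975°

center=(-18.5093,-7.6672) T_A=(-24.1049,2.9556) T_B=(-7.1022,-3.9210) sweep=99.5975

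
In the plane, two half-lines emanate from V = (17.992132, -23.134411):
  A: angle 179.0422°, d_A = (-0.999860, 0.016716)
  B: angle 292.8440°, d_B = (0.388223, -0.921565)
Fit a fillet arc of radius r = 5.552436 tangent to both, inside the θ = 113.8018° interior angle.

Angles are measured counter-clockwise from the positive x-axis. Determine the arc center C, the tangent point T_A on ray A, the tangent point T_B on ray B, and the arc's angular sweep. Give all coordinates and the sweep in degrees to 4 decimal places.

center=(14.2804,-28.6256) T_A=(14.3732,-23.0739) T_B=(19.3973,-26.4700) sweep=66.1982

bisector direction at 235.9431° = (-0.560016,-0.828482)
center distance |VC| = r/sin(θ/2) = 5.552436/sin(56.9009°) = 6.627976
C = V + |VC|·bis = (14.2804,-28.6256)
T_A = V + ((C−V)·d_A)·d_A = V + 3.6195·d_A = (14.3732,-23.0739)
T_B = V + ((C−V)·d_B)·d_B = V + 3.6195·d_B = (19.3973,-26.4700)
sweep = 180° − θ = 66.1982°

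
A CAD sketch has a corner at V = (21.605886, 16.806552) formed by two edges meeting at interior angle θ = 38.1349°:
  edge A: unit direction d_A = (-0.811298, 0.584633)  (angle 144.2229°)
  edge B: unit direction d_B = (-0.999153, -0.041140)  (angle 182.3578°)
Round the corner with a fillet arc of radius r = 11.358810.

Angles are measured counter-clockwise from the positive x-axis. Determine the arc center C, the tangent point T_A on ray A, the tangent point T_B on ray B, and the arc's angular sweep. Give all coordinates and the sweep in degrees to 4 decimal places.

bisector direction at 163.2904° = (-0.957774,0.287522)
center distance |VC| = r/sin(θ/2) = 11.358810/sin(19.0675°) = 34.770340
C = V + |VC|·bis = (-11.6962,26.8038)
T_A = V + ((C−V)·d_A)·d_A = V + 32.8627·d_A = (-5.0555,36.0192)
T_B = V + ((C−V)·d_B)·d_B = V + 32.8627·d_B = (-11.2289,15.4546)
sweep = 180° − θ = 141.8651°

center=(-11.6962,26.8038) T_A=(-5.0555,36.0192) T_B=(-11.2289,15.4546) sweep=141.8651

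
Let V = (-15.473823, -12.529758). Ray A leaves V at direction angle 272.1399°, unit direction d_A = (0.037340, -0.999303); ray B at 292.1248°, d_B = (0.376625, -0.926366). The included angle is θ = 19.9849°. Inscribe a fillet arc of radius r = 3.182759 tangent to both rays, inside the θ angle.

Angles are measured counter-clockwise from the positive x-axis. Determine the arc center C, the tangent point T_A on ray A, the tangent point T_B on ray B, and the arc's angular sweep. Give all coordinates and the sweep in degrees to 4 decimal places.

bisector direction at 282.1324° = (0.210171,-0.977665)
center distance |VC| = r/sin(θ/2) = 3.182759/sin(9.9924°) = 18.342486
C = V + |VC|·bis = (-11.6188,-30.4626)
T_A = V + ((C−V)·d_A)·d_A = V + 18.0642·d_A = (-14.7993,-30.5814)
T_B = V + ((C−V)·d_B)·d_B = V + 18.0642·d_B = (-8.6704,-29.2639)
sweep = 180° − θ = 160.0151°

center=(-11.6188,-30.4626) T_A=(-14.7993,-30.5814) T_B=(-8.6704,-29.2639) sweep=160.0151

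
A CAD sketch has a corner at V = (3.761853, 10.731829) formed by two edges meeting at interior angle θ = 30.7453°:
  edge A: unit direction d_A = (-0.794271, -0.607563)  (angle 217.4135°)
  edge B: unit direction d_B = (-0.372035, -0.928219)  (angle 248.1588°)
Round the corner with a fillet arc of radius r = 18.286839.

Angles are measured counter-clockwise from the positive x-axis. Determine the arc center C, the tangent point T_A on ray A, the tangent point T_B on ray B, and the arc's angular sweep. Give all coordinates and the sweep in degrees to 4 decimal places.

bisector direction at 232.7862° = (-0.604792,-0.796384)
center distance |VC| = r/sin(θ/2) = 18.286839/sin(15.3727°) = 68.981982
C = V + |VC|·bis = (-37.9579,-44.2043)
T_A = V + ((C−V)·d_A)·d_A = V + 66.5139·d_A = (-49.0683,-29.6796)
T_B = V + ((C−V)·d_B)·d_B = V + 66.5139·d_B = (-20.9837,-51.0077)
sweep = 180° − θ = 149.2547°

center=(-37.9579,-44.2043) T_A=(-49.0683,-29.6796) T_B=(-20.9837,-51.0077) sweep=149.2547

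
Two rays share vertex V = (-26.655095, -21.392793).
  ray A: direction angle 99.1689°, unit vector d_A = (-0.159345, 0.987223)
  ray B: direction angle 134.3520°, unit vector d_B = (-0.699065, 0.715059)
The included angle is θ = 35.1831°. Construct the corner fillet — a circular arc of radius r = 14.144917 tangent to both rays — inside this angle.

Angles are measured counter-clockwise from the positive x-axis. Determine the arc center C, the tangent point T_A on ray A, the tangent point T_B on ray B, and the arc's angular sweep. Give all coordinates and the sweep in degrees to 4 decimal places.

bisector direction at 116.7604° = (-0.450261,0.892897)
center distance |VC| = r/sin(θ/2) = 14.144917/sin(17.5916°) = 46.801936
C = V + |VC|·bis = (-47.7282,20.3965)
T_A = V + ((C−V)·d_A)·d_A = V + 44.6133·d_A = (-33.7640,22.6504)
T_B = V + ((C−V)·d_B)·d_B = V + 44.6133·d_B = (-57.8426,10.5083)
sweep = 180° − θ = 144.8169°

center=(-47.7282,20.3965) T_A=(-33.7640,22.6504) T_B=(-57.8426,10.5083) sweep=144.8169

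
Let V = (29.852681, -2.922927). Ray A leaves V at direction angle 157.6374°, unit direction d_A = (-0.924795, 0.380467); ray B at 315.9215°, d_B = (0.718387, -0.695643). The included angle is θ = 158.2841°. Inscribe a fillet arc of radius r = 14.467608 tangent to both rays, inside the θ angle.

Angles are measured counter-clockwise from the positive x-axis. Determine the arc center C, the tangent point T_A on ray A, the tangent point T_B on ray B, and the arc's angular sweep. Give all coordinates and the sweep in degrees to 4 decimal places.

center=(21.7819,-15.2467) T_A=(27.2864,-1.8671) T_B=(31.8462,-4.8533) sweep=21.7159

bisector direction at 236.7795° = (-0.547863,-0.836568)
center distance |VC| = r/sin(θ/2) = 14.467608/sin(79.1420°) = 14.731340
C = V + |VC|·bis = (21.7819,-15.2467)
T_A = V + ((C−V)·d_A)·d_A = V + 2.7750·d_A = (27.2864,-1.8671)
T_B = V + ((C−V)·d_B)·d_B = V + 2.7750·d_B = (31.8462,-4.8533)
sweep = 180° − θ = 21.7159°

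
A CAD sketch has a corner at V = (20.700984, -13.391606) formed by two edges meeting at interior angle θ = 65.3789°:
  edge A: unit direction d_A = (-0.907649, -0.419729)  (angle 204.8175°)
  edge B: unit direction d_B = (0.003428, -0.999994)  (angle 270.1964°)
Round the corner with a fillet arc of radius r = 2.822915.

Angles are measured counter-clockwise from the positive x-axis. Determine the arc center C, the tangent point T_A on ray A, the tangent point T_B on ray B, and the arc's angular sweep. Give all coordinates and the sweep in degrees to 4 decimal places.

center=(17.8932,-17.8002) T_A=(16.7083,-15.2380) T_B=(20.7161,-17.7905) sweep=114.6211

bisector direction at 237.5069° = (-0.537197,-0.843457)
center distance |VC| = r/sin(θ/2) = 2.822915/sin(32.6895°) = 5.226794
C = V + |VC|·bis = (17.8932,-17.8002)
T_A = V + ((C−V)·d_A)·d_A = V + 4.3989·d_A = (16.7083,-15.2380)
T_B = V + ((C−V)·d_B)·d_B = V + 4.3989·d_B = (20.7161,-17.7905)
sweep = 180° − θ = 114.6211°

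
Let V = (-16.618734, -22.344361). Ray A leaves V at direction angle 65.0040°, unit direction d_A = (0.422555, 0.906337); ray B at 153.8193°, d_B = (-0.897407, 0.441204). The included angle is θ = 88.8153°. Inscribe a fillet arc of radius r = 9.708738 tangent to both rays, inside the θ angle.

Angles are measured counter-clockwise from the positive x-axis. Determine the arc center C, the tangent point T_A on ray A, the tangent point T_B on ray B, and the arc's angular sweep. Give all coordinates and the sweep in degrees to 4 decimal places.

bisector direction at 109.4116° = (-0.332353,0.943155)
center distance |VC| = r/sin(θ/2) = 9.708738/sin(44.4076°) = 13.874408
C = V + |VC|·bis = (-21.2299,-9.2586)
T_A = V + ((C−V)·d_A)·d_A = V + 9.9116·d_A = (-12.4305,-13.3611)
T_B = V + ((C−V)·d_B)·d_B = V + 9.9116·d_B = (-25.5135,-17.9713)
sweep = 180° − θ = 91.1847°

center=(-21.2299,-9.2586) T_A=(-12.4305,-13.3611) T_B=(-25.5135,-17.9713) sweep=91.1847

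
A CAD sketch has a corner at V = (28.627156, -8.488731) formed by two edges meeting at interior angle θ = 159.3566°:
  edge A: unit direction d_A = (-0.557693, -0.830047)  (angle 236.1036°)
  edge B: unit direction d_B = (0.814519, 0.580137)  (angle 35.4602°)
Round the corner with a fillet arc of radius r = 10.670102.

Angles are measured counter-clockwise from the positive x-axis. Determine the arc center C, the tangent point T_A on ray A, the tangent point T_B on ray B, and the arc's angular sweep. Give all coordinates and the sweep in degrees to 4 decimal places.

center=(36.4001,-16.0524) T_A=(27.5434,-10.1017) T_B=(30.2100,-7.3614) sweep=20.6434

bisector direction at 315.7819° = (0.716690,-0.697392)
center distance |VC| = r/sin(θ/2) = 10.670102/sin(79.6783°) = 10.845614
C = V + |VC|·bis = (36.4001,-16.0524)
T_A = V + ((C−V)·d_A)·d_A = V + 1.9433·d_A = (27.5434,-10.1017)
T_B = V + ((C−V)·d_B)·d_B = V + 1.9433·d_B = (30.2100,-7.3614)
sweep = 180° − θ = 20.6434°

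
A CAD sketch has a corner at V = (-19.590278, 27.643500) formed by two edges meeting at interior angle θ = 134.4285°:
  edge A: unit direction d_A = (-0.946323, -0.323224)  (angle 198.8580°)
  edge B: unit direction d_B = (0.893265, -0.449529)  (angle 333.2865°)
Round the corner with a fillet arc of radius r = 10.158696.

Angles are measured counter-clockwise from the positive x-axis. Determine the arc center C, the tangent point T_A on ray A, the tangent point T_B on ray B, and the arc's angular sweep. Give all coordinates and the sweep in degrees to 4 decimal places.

bisector direction at 266.0722° = (-0.068498,-0.997651)
center distance |VC| = r/sin(θ/2) = 10.158696/sin(67.2143°) = 11.018592
C = V + |VC|·bis = (-20.3450,16.6508)
T_A = V + ((C−V)·d_A)·d_A = V + 4.2673·d_A = (-23.6286,26.2642)
T_B = V + ((C−V)·d_B)·d_B = V + 4.2673·d_B = (-15.7784,25.7252)
sweep = 180° − θ = 45.5715°

center=(-20.3450,16.6508) T_A=(-23.6286,26.2642) T_B=(-15.7784,25.7252) sweep=45.5715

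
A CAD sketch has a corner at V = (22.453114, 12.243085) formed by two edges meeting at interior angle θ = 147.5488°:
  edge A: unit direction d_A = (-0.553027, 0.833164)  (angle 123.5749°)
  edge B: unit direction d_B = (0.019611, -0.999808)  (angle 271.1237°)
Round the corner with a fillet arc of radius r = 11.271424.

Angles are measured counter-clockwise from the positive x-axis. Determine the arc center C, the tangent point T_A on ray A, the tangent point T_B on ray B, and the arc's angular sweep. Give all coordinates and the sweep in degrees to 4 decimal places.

bisector direction at 197.3493° = (-0.954505,-0.298196)
center distance |VC| = r/sin(θ/2) = 11.271424/sin(73.7744°) = 11.739001
C = V + |VC|·bis = (11.2482,8.7426)
T_A = V + ((C−V)·d_A)·d_A = V + 3.2801·d_A = (20.6391,14.9760)
T_B = V + ((C−V)·d_B)·d_B = V + 3.2801·d_B = (22.5174,8.9636)
sweep = 180° − θ = 32.4512°

center=(11.2482,8.7426) T_A=(20.6391,14.9760) T_B=(22.5174,8.9636) sweep=32.4512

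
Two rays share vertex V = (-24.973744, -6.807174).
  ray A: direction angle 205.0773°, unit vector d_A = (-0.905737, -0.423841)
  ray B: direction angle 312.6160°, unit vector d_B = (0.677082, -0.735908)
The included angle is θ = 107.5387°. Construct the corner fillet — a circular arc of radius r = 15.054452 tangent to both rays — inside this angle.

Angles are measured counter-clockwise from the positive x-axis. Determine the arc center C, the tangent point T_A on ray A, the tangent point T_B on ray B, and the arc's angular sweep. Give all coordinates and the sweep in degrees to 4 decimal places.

center=(-28.5838,-25.1177) T_A=(-34.9645,-11.4824) T_B=(-17.5052,-14.9247) sweep=72.4613

bisector direction at 258.8467° = (-0.193436,-0.981113)
center distance |VC| = r/sin(θ/2) = 15.054452/sin(53.7694°) = 18.663062
C = V + |VC|·bis = (-28.5838,-25.1177)
T_A = V + ((C−V)·d_A)·d_A = V + 11.0306·d_A = (-34.9645,-11.4824)
T_B = V + ((C−V)·d_B)·d_B = V + 11.0306·d_B = (-17.5052,-14.9247)
sweep = 180° − θ = 72.4613°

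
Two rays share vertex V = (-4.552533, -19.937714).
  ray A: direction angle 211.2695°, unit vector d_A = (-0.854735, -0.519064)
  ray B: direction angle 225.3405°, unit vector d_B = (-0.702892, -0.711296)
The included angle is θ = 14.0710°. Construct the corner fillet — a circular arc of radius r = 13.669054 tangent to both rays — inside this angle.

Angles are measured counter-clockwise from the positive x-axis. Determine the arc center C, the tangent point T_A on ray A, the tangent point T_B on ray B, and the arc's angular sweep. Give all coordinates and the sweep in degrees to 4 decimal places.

center=(-92.1263,-89.1117) T_A=(-99.2214,-77.4283) T_B=(-82.4036,-98.7196) sweep=165.9290

bisector direction at 218.3050° = (-0.784722,-0.619848)
center distance |VC| = r/sin(θ/2) = 13.669054/sin(7.0355°) = 111.598423
C = V + |VC|·bis = (-92.1263,-89.1117)
T_A = V + ((C−V)·d_A)·d_A = V + 110.7581·d_A = (-99.2214,-77.4283)
T_B = V + ((C−V)·d_B)·d_B = V + 110.7581·d_B = (-82.4036,-98.7196)
sweep = 180° − θ = 165.9290°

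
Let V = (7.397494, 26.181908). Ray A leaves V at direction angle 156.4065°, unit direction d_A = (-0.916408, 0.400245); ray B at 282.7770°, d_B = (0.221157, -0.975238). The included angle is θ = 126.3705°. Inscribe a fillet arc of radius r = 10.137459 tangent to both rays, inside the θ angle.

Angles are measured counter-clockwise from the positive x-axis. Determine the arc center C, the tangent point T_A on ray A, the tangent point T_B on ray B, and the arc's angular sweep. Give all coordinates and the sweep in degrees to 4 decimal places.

center=(-1.3557,18.9427) T_A=(2.7017,28.2328) T_B=(8.5307,21.1847) sweep=53.6295

bisector direction at 219.5917° = (-0.770605,-0.637313)
center distance |VC| = r/sin(θ/2) = 10.137459/sin(63.1853°) = 11.358883
C = V + |VC|·bis = (-1.3557,18.9427)
T_A = V + ((C−V)·d_A)·d_A = V + 5.1241·d_A = (2.7017,28.2328)
T_B = V + ((C−V)·d_B)·d_B = V + 5.1241·d_B = (8.5307,21.1847)
sweep = 180° − θ = 53.6295°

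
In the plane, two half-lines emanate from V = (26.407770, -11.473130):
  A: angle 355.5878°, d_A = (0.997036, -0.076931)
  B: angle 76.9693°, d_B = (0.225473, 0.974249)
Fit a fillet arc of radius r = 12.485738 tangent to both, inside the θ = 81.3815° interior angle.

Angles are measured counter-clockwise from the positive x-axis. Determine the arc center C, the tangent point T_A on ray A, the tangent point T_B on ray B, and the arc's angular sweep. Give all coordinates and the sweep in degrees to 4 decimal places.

bisector direction at 36.2785° = (0.806150,0.591711)
center distance |VC| = r/sin(θ/2) = 12.485738/sin(40.6908°) = 19.150610
C = V + |VC|·bis = (41.8460,-0.1415)
T_A = V + ((C−V)·d_A)·d_A = V + 14.5208·d_A = (40.8855,-12.5902)
T_B = V + ((C−V)·d_B)·d_B = V + 14.5208·d_B = (29.6818,2.6737)
sweep = 180° − θ = 98.6185°

center=(41.8460,-0.1415) T_A=(40.8855,-12.5902) T_B=(29.6818,2.6737) sweep=98.6185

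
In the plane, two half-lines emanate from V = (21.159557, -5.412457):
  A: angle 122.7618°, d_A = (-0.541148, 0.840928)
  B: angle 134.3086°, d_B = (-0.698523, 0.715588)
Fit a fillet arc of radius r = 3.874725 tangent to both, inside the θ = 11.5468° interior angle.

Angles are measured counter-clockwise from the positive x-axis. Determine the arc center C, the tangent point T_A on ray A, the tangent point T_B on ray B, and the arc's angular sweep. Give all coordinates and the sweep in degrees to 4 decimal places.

center=(-2.8372,24.7175) T_A=(0.4212,26.8143) T_B=(-5.6099,22.0110) sweep=168.4532

bisector direction at 128.5352° = (-0.622995,0.782226)
center distance |VC| = r/sin(θ/2) = 3.874725/sin(5.7734°) = 38.518295
C = V + |VC|·bis = (-2.8372,24.7175)
T_A = V + ((C−V)·d_A)·d_A = V + 38.3229·d_A = (0.4212,26.8143)
T_B = V + ((C−V)·d_B)·d_B = V + 38.3229·d_B = (-5.6099,22.0110)
sweep = 180° − θ = 168.4532°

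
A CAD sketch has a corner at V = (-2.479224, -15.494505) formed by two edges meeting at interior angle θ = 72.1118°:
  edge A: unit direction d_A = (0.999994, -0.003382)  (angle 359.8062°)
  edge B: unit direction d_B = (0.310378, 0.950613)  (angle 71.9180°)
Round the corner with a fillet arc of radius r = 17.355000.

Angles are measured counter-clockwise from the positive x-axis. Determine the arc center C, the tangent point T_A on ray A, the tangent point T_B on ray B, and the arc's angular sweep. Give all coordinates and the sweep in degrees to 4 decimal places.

bisector direction at 35.8621° = (0.810429,0.585836)
center distance |VC| = r/sin(θ/2) = 17.355000/sin(36.0559°) = 29.486508
C = V + |VC|·bis = (21.4175,1.7798)
T_A = V + ((C−V)·d_A)·d_A = V + 23.8382·d_A = (21.3588,-15.5751)
T_B = V + ((C−V)·d_B)·d_B = V + 23.8382·d_B = (4.9196,7.1664)
sweep = 180° − θ = 107.8882°

center=(21.4175,1.7798) T_A=(21.3588,-15.5751) T_B=(4.9196,7.1664) sweep=107.8882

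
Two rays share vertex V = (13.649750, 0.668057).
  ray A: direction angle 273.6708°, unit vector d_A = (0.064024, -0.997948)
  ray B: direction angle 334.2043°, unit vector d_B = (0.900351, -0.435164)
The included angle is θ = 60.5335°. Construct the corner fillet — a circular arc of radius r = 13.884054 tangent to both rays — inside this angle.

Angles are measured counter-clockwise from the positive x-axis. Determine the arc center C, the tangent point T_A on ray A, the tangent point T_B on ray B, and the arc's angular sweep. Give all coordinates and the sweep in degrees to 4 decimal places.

center=(29.0285,-22.1856) T_A=(15.1730,-23.0745) T_B=(35.0704,-9.6851) sweep=119.4665

bisector direction at 303.9375° = (0.558289,-0.829647)
center distance |VC| = r/sin(θ/2) = 13.884054/sin(30.2667°) = 27.546278
C = V + |VC|·bis = (29.0285,-22.1856)
T_A = V + ((C−V)·d_A)·d_A = V + 23.7914·d_A = (15.1730,-23.0745)
T_B = V + ((C−V)·d_B)·d_B = V + 23.7914·d_B = (35.0704,-9.6851)
sweep = 180° − θ = 119.4665°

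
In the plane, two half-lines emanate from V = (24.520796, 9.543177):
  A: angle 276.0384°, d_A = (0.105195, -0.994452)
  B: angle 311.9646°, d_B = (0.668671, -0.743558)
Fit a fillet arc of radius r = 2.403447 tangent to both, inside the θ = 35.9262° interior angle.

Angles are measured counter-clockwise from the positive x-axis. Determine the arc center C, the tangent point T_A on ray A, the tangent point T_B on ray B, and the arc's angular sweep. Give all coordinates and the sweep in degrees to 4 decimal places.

bisector direction at 294.0015° = (0.406761,-0.913535)
center distance |VC| = r/sin(θ/2) = 2.403447/sin(17.9631°) = 7.793166
C = V + |VC|·bis = (27.6907,2.4238)
T_A = V + ((C−V)·d_A)·d_A = V + 7.4133·d_A = (25.3006,2.1710)
T_B = V + ((C−V)·d_B)·d_B = V + 7.4133·d_B = (29.4779,4.0310)
sweep = 180° − θ = 144.0738°

center=(27.6907,2.4238) T_A=(25.3006,2.1710) T_B=(29.4779,4.0310) sweep=144.0738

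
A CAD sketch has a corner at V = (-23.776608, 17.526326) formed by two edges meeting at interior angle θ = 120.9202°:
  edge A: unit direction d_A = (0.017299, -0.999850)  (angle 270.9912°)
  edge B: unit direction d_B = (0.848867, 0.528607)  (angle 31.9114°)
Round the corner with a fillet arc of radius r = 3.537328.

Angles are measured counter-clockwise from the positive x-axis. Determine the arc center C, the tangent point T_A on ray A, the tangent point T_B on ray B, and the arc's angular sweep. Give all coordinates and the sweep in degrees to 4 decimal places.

center=(-20.2051,15.5832) T_A=(-23.7419,15.5220) T_B=(-22.0750,18.5860) sweep=59.0798

bisector direction at 331.4513° = (0.878411,-0.477906)
center distance |VC| = r/sin(θ/2) = 3.537328/sin(60.4601°) = 4.065836
C = V + |VC|·bis = (-20.2051,15.5832)
T_A = V + ((C−V)·d_A)·d_A = V + 2.0046·d_A = (-23.7419,15.5220)
T_B = V + ((C−V)·d_B)·d_B = V + 2.0046·d_B = (-22.0750,18.5860)
sweep = 180° − θ = 59.0798°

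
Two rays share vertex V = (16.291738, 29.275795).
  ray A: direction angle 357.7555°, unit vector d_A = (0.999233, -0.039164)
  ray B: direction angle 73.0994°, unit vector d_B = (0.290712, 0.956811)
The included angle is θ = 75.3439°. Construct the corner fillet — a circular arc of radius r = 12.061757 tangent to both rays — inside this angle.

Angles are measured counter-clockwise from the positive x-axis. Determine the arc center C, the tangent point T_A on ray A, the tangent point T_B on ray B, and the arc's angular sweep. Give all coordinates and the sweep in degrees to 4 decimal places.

center=(32.3740,40.7165) T_A=(31.9016,28.6640) T_B=(20.8332,44.2230) sweep=104.6561

bisector direction at 35.4275° = (0.814850,0.579672)
center distance |VC| = r/sin(θ/2) = 12.061757/sin(37.6720°) = 19.736500
C = V + |VC|·bis = (32.3740,40.7165)
T_A = V + ((C−V)·d_A)·d_A = V + 15.6219·d_A = (31.9016,28.6640)
T_B = V + ((C−V)·d_B)·d_B = V + 15.6219·d_B = (20.8332,44.2230)
sweep = 180° − θ = 104.6561°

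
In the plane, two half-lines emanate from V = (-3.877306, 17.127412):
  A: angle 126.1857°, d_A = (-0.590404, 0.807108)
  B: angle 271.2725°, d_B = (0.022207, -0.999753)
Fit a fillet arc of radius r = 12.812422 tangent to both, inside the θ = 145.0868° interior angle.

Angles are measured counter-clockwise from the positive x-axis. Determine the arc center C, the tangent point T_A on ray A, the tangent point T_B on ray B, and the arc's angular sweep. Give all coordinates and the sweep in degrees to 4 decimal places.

bisector direction at 198.7291° = (-0.947047,-0.321094)
center distance |VC| = r/sin(θ/2) = 12.812422/sin(72.5434°) = 13.430994
C = V + |VC|·bis = (-16.5971,12.8148)
T_A = V + ((C−V)·d_A)·d_A = V + 4.0291·d_A = (-6.2561,20.3793)
T_B = V + ((C−V)·d_B)·d_B = V + 4.0291·d_B = (-3.7878,13.0993)
sweep = 180° − θ = 34.9132°

center=(-16.5971,12.8148) T_A=(-6.2561,20.3793) T_B=(-3.7878,13.0993) sweep=34.9132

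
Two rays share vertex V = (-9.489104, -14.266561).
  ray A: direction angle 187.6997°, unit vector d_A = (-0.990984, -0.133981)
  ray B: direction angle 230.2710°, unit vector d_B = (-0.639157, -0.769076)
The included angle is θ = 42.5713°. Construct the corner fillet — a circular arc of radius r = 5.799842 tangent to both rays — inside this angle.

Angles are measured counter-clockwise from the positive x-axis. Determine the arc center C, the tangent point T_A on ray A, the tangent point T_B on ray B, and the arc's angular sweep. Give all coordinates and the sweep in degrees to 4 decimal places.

bisector direction at 208.9854° = (-0.874744,-0.484586)
center distance |VC| = r/sin(θ/2) = 5.799842/sin(21.2857°) = 15.976740
C = V + |VC|·bis = (-23.4647,-22.0087)
T_A = V + ((C−V)·d_A)·d_A = V + 14.8868·d_A = (-24.2417,-16.2611)
T_B = V + ((C−V)·d_B)·d_B = V + 14.8868·d_B = (-19.0041,-25.7157)
sweep = 180° − θ = 137.4287°

center=(-23.4647,-22.0087) T_A=(-24.2417,-16.2611) T_B=(-19.0041,-25.7157) sweep=137.4287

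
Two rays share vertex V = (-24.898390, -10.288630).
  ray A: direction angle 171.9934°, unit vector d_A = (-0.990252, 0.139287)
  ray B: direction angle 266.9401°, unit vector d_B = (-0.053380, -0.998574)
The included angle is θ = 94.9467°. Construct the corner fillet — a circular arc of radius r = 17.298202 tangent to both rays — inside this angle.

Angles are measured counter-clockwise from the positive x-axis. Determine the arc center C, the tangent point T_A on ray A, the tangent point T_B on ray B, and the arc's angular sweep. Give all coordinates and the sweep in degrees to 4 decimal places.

bisector direction at 219.4668° = (-0.771994,-0.635630)
center distance |VC| = r/sin(θ/2) = 17.298202/sin(47.4734°) = 23.472280
C = V + |VC|·bis = (-43.0188,-25.2083)
T_A = V + ((C−V)·d_A)·d_A = V + 15.8657·d_A = (-40.6094,-8.0787)
T_B = V + ((C−V)·d_B)·d_B = V + 15.8657·d_B = (-25.7453,-26.1317)
sweep = 180° − θ = 85.0533°

center=(-43.0188,-25.2083) T_A=(-40.6094,-8.0787) T_B=(-25.7453,-26.1317) sweep=85.0533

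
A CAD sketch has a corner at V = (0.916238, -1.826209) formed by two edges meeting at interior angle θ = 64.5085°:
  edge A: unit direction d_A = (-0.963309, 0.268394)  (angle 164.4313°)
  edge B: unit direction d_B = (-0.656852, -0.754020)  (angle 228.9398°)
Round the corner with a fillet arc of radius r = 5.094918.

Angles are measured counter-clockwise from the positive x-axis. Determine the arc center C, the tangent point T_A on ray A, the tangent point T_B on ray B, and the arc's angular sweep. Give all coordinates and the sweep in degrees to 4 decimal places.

center=(-8.2286,-4.5673) T_A=(-6.8612,0.3407) T_B=(-4.3869,-7.9139) sweep=115.4915

bisector direction at 196.6855° = (-0.957895,-0.287119)
center distance |VC| = r/sin(θ/2) = 5.094918/sin(32.2542°) = 9.546815
C = V + |VC|·bis = (-8.2286,-4.5673)
T_A = V + ((C−V)·d_A)·d_A = V + 8.0736·d_A = (-6.8612,0.3407)
T_B = V + ((C−V)·d_B)·d_B = V + 8.0736·d_B = (-4.3869,-7.9139)
sweep = 180° − θ = 115.4915°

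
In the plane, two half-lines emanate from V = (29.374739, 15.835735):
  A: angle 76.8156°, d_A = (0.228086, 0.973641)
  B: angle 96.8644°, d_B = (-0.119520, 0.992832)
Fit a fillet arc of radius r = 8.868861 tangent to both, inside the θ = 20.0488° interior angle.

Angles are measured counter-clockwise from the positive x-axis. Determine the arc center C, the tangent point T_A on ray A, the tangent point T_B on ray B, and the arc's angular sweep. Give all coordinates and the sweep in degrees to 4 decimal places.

center=(32.1834,66.7089) T_A=(40.8185,64.6861) T_B=(23.3781,65.6489) sweep=159.9512

bisector direction at 86.8400° = (0.055124,0.998479)
center distance |VC| = r/sin(θ/2) = 8.868861/sin(10.0244°) = 50.950685
C = V + |VC|·bis = (32.1834,66.7089)
T_A = V + ((C−V)·d_A)·d_A = V + 50.1729·d_A = (40.8185,64.6861)
T_B = V + ((C−V)·d_B)·d_B = V + 50.1729·d_B = (23.3781,65.6489)
sweep = 180° − θ = 159.9512°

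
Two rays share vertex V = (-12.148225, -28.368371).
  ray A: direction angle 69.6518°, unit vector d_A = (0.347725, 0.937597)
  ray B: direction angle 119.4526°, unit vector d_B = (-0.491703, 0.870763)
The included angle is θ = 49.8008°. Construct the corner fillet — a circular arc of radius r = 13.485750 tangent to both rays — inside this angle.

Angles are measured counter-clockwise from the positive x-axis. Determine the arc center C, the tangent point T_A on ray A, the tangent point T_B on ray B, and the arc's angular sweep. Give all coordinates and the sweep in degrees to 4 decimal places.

center=(-14.6903,3.5600) T_A=(-2.0461,-1.1293) T_B=(-26.4332,-3.0709) sweep=130.1992

bisector direction at 94.5522° = (-0.079367,0.996845)
center distance |VC| = r/sin(θ/2) = 13.485750/sin(24.9004°) = 32.029454
C = V + |VC|·bis = (-14.6903,3.5600)
T_A = V + ((C−V)·d_A)·d_A = V + 29.0520·d_A = (-2.0461,-1.1293)
T_B = V + ((C−V)·d_B)·d_B = V + 29.0520·d_B = (-26.4332,-3.0709)
sweep = 180° − θ = 130.1992°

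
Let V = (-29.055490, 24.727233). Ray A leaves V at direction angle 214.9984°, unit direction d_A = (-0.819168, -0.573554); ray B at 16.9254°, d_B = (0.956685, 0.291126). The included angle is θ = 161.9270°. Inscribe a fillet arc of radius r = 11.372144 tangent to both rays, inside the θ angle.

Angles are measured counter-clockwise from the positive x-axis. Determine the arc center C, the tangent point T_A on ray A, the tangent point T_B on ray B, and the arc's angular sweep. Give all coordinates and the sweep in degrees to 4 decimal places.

center=(-24.0145,14.3742) T_A=(-30.5370,23.6899) T_B=(-27.3252,25.2538) sweep=18.0730

bisector direction at 295.9619° = (0.437773,-0.899085)
center distance |VC| = r/sin(θ/2) = 11.372144/sin(80.9635°) = 11.515063
C = V + |VC|·bis = (-24.0145,14.3742)
T_A = V + ((C−V)·d_A)·d_A = V + 1.8086·d_A = (-30.5370,23.6899)
T_B = V + ((C−V)·d_B)·d_B = V + 1.8086·d_B = (-27.3252,25.2538)
sweep = 180° − θ = 18.0730°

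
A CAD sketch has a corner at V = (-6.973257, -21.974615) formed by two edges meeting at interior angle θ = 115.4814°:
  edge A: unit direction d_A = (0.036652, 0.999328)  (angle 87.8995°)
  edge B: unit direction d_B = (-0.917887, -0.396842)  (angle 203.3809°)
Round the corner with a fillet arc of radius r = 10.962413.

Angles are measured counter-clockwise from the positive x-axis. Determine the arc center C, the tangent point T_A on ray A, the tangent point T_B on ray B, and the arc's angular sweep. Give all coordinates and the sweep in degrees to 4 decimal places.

center=(-17.6747,-14.6582) T_A=(-6.7196,-15.0600) T_B=(-13.3244,-24.7205) sweep=64.5186

bisector direction at 145.6402° = (-0.825510,0.564388)
center distance |VC| = r/sin(θ/2) = 10.962413/sin(57.7407°) = 12.963433
C = V + |VC|·bis = (-17.6747,-14.6582)
T_A = V + ((C−V)·d_A)·d_A = V + 6.9193·d_A = (-6.7196,-15.0600)
T_B = V + ((C−V)·d_B)·d_B = V + 6.9193·d_B = (-13.3244,-24.7205)
sweep = 180° − θ = 64.5186°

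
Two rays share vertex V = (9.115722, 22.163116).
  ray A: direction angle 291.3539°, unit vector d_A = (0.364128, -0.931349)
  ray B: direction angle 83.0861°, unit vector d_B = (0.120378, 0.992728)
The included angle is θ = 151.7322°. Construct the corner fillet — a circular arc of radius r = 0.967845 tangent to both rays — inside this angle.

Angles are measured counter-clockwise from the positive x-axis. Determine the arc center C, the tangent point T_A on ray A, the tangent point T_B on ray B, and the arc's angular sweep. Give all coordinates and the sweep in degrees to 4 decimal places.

center=(10.1059,22.2886) T_A=(9.2045,21.9361) T_B=(9.1451,22.4051) sweep=28.2678

bisector direction at 7.2200° = (0.992071,0.125680)
center distance |VC| = r/sin(θ/2) = 0.967845/sin(75.8661°) = 0.998059
C = V + |VC|·bis = (10.1059,22.2886)
T_A = V + ((C−V)·d_A)·d_A = V + 0.2437·d_A = (9.2045,21.9361)
T_B = V + ((C−V)·d_B)·d_B = V + 0.2437·d_B = (9.1451,22.4051)
sweep = 180° − θ = 28.2678°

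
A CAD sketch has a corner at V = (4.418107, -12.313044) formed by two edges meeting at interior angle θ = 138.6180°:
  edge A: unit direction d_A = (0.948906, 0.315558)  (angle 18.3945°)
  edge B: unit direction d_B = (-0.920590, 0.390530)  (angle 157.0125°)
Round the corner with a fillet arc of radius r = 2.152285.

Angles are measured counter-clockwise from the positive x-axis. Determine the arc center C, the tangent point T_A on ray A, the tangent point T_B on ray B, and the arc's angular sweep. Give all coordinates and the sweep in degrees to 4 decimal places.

bisector direction at 87.7035° = (0.040071,0.999197)
center distance |VC| = r/sin(θ/2) = 2.152285/sin(69.3090°) = 2.300680
C = V + |VC|·bis = (4.5103,-10.0142)
T_A = V + ((C−V)·d_A)·d_A = V + 0.8129·d_A = (5.1895,-12.0565)
T_B = V + ((C−V)·d_B)·d_B = V + 0.8129·d_B = (3.6698,-11.9956)
sweep = 180° − θ = 41.3820°

center=(4.5103,-10.0142) T_A=(5.1895,-12.0565) T_B=(3.6698,-11.9956) sweep=41.3820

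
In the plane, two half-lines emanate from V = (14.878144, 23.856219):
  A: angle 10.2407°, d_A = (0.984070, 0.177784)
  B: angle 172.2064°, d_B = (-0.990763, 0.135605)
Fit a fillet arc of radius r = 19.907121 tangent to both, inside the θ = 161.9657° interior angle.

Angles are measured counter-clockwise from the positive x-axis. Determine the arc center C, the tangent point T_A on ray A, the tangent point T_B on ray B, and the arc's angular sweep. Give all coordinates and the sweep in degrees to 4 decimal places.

center=(14.4477,44.0078) T_A=(17.9869,24.4179) T_B=(11.7482,24.2846) sweep=18.0343

bisector direction at 91.2235° = (-0.021353,0.999772)
center distance |VC| = r/sin(θ/2) = 19.907121/sin(80.9828°) = 20.156222
C = V + |VC|·bis = (14.4477,44.0078)
T_A = V + ((C−V)·d_A)·d_A = V + 3.1591·d_A = (17.9869,24.4179)
T_B = V + ((C−V)·d_B)·d_B = V + 3.1591·d_B = (11.7482,24.2846)
sweep = 180° − θ = 18.0343°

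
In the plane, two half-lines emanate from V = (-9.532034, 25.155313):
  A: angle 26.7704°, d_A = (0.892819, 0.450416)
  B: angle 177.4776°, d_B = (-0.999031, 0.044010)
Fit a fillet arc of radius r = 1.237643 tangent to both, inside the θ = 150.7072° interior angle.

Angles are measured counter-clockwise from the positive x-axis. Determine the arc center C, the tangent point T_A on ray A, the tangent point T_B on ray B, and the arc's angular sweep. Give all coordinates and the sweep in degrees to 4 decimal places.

bisector direction at 102.1240° = (-0.210028,0.977695)
center distance |VC| = r/sin(θ/2) = 1.237643/sin(75.3536°) = 1.279211
C = V + |VC|·bis = (-9.8007,26.4060)
T_A = V + ((C−V)·d_A)·d_A = V + 0.3235·d_A = (-9.2432,25.3010)
T_B = V + ((C−V)·d_B)·d_B = V + 0.3235·d_B = (-9.8552,25.1695)
sweep = 180° − θ = 29.2928°

center=(-9.8007,26.4060) T_A=(-9.2432,25.3010) T_B=(-9.8552,25.1695) sweep=29.2928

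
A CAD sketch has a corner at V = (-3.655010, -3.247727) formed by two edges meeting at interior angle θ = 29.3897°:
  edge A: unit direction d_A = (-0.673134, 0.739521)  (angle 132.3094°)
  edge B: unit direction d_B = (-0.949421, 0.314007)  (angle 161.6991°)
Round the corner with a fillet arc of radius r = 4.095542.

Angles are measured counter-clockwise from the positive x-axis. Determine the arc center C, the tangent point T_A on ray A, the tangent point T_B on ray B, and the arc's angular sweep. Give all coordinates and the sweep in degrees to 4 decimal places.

bisector direction at 147.0043° = (-0.838711,0.544577)
center distance |VC| = r/sin(θ/2) = 4.095542/sin(14.6949°) = 16.145093
C = V + |VC|·bis = (-17.1961,5.5445)
T_A = V + ((C−V)·d_A)·d_A = V + 15.6170·d_A = (-14.1673,8.3014)
T_B = V + ((C−V)·d_B)·d_B = V + 15.6170·d_B = (-18.4821,1.6561)
sweep = 180° − θ = 150.6103°

center=(-17.1961,5.5445) T_A=(-14.1673,8.3014) T_B=(-18.4821,1.6561) sweep=150.6103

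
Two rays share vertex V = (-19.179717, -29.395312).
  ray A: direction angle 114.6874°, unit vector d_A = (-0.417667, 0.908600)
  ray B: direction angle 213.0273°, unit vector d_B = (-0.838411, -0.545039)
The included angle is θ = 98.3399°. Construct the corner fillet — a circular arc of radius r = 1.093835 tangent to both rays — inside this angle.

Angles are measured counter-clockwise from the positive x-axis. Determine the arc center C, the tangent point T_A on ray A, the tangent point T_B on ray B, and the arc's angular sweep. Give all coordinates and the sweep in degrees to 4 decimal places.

bisector direction at 163.8573° = (-0.960572,0.278030)
center distance |VC| = r/sin(θ/2) = 1.093835/sin(49.1700°) = 1.445624
C = V + |VC|·bis = (-20.5683,-28.9934)
T_A = V + ((C−V)·d_A)·d_A = V + 0.9452·d_A = (-19.5745,-28.5365)
T_B = V + ((C−V)·d_B)·d_B = V + 0.9452·d_B = (-19.9722,-29.9105)
sweep = 180° − θ = 81.6601°

center=(-20.5683,-28.9934) T_A=(-19.5745,-28.5365) T_B=(-19.9722,-29.9105) sweep=81.6601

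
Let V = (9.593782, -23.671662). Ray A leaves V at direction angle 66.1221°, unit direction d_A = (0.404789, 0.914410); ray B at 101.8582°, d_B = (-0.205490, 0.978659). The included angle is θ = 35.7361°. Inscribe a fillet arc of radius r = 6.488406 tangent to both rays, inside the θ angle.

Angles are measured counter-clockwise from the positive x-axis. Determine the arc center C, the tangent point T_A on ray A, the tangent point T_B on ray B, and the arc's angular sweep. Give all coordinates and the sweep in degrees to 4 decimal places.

bisector direction at 83.9901° = (0.104699,0.994504)
center distance |VC| = r/sin(θ/2) = 6.488406/sin(17.8681°) = 21.146863
C = V + |VC|·bis = (11.8078,-2.6410)
T_A = V + ((C−V)·d_A)·d_A = V + 20.1269·d_A = (17.7409,-5.2675)
T_B = V + ((C−V)·d_B)·d_B = V + 20.1269·d_B = (5.4579,-3.9743)
sweep = 180° − θ = 144.2639°

center=(11.8078,-2.6410) T_A=(17.7409,-5.2675) T_B=(5.4579,-3.9743) sweep=144.2639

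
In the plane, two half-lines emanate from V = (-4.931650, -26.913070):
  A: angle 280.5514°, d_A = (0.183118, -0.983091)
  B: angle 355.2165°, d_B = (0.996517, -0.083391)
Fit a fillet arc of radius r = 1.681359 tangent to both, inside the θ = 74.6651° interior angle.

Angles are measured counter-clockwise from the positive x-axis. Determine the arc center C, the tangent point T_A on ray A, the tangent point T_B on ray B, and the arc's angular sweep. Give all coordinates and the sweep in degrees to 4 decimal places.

bisector direction at 317.8839° = (0.741788,-0.670634)
center distance |VC| = r/sin(θ/2) = 1.681359/sin(37.3325°) = 2.772506
C = V + |VC|·bis = (-2.8750,-28.7724)
T_A = V + ((C−V)·d_A)·d_A = V + 2.2045·d_A = (-4.5280,-29.0803)
T_B = V + ((C−V)·d_B)·d_B = V + 2.2045·d_B = (-2.7348,-27.0969)
sweep = 180° − θ = 105.3349°

center=(-2.8750,-28.7724) T_A=(-4.5280,-29.0803) T_B=(-2.7348,-27.0969) sweep=105.3349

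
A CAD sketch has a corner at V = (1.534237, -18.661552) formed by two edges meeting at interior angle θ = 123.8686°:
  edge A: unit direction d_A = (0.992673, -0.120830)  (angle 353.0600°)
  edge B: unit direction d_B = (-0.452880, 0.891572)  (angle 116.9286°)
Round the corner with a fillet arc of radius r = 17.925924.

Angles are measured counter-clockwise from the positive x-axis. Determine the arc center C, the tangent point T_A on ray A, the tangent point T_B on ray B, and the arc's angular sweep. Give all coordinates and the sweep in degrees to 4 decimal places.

center=(13.1880,-2.0218) T_A=(11.0220,-19.8164) T_B=(-2.7943,-10.1401) sweep=56.1314

bisector direction at 54.9943° = (0.573658,0.819095)
center distance |VC| = r/sin(θ/2) = 17.925924/sin(61.9343°) = 20.314764
C = V + |VC|·bis = (13.1880,-2.0218)
T_A = V + ((C−V)·d_A)·d_A = V + 9.5578·d_A = (11.0220,-19.8164)
T_B = V + ((C−V)·d_B)·d_B = V + 9.5578·d_B = (-2.7943,-10.1401)
sweep = 180° − θ = 56.1314°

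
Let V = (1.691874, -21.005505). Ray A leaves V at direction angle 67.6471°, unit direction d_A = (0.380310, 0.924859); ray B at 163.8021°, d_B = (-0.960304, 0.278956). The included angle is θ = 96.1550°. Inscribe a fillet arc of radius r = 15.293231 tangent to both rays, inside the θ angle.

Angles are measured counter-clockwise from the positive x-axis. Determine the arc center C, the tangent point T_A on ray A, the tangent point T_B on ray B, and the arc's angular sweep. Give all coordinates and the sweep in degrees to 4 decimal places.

bisector direction at 115.7246° = (-0.434046,0.900891)
center distance |VC| = r/sin(θ/2) = 15.293231/sin(48.0775°) = 20.554058
C = V + |VC|·bis = (-7.2295,-2.4885)
T_A = V + ((C−V)·d_A)·d_A = V + 13.7327·d_A = (6.9146,-8.3047)
T_B = V + ((C−V)·d_B)·d_B = V + 13.7327·d_B = (-11.4957,-17.1747)
sweep = 180° − θ = 83.8450°

center=(-7.2295,-2.4885) T_A=(6.9146,-8.3047) T_B=(-11.4957,-17.1747) sweep=83.8450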